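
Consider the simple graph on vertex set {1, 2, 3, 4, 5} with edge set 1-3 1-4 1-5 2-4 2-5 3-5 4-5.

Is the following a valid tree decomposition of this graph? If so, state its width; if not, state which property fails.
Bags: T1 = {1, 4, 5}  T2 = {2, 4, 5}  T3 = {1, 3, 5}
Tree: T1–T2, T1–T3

Yes; width 2.

Vertex coverage: the bags together contain {1, 2, 3, 4, 5}, the full vertex set. Edge coverage: each edge of G has both endpoints in at least one bag. Running intersection: for every vertex, the bags containing it form a connected subtree. All three properties hold, so this is a valid tree decomposition of width max|bag| − 1 = 2, and hence tw(G) ≤ 2.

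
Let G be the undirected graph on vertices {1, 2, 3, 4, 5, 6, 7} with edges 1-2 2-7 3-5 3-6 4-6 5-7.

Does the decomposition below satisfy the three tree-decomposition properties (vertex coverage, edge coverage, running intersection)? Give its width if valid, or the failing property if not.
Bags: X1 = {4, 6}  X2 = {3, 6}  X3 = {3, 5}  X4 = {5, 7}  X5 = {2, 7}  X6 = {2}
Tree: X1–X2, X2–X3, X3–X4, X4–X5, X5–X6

No — vertex 1 appears in no bag.

A tree decomposition must satisfy three properties: every vertex lies in some bag; for every edge, both endpoints lie together in some bag; and for every vertex, the bags containing it form a connected subtree. Here vertex 1 appears in no bag, so the decomposition is invalid.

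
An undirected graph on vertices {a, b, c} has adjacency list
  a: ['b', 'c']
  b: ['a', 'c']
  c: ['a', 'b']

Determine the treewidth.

2

A width-2 tree decomposition is:
Bags: B1 = {a, b, c}
Tree: (single bag)
A single bag containing all 3 vertices is trivially a valid decomposition of width 2. For the lower bound, the 3 vertices {a, b, c} are pairwise adjacent, and any tree decomposition puts a clique entirely inside one bag — forcing width ≥ 2. The upper and lower bounds meet at 2, so that is the treewidth.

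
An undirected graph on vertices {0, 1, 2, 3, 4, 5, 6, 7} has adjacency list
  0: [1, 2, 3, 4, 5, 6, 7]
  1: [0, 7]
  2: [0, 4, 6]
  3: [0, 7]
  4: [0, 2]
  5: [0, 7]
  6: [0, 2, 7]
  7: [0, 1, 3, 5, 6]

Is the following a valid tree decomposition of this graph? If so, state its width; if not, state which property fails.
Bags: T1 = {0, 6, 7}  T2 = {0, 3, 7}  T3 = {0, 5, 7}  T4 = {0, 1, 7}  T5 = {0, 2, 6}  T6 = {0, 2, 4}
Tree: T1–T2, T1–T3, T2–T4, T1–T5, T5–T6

Yes; width 2.

Checking the three conditions: (i) the bags cover all of {0, 1, 2, 3, 4, 5, 6, 7}; (ii) for each edge, some bag contains both endpoints; (iii) the bags containing any fixed vertex form a subtree. All hold, so the decomposition is valid with width 3 − 1 = 2.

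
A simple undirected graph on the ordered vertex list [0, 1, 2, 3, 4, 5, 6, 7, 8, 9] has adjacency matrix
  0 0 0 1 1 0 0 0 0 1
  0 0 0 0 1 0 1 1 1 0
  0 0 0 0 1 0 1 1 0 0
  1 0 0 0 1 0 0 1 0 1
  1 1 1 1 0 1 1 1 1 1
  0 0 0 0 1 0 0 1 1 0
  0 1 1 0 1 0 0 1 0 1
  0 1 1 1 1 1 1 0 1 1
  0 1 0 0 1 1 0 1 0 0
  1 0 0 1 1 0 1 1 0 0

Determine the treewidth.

A width-3 tree decomposition is:
Bags: B1 = {4, 6, 7, 9}  B2 = {1, 4, 6, 7}  B3 = {3, 4, 7, 9}  B4 = {1, 4, 7, 8}  B5 = {0, 3, 4, 9}  B6 = {2, 4, 6, 7}  B7 = {4, 5, 7, 8}
Tree: B1–B2, B1–B3, B2–B4, B3–B5, B2–B6, B4–B7
Every bag has size at most 4, so the width is 4 − 1 = 3 and tw(G) ≤ 3. For the lower bound, the 4 vertices {0, 3, 4, 9} are pairwise adjacent, and any tree decomposition puts a clique entirely inside one bag — forcing width ≥ 3. Therefore the treewidth is 3.

3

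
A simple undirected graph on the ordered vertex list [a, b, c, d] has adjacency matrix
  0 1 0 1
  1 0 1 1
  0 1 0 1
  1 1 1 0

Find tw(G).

2

A width-2 tree decomposition is:
Bags: B1 = {a, b, d}  B2 = {b, c, d}
Tree: B1–B2
Every bag has size at most 3, so the width is 3 − 1 = 2 and tw(G) ≤ 2. For the lower bound, the 3 vertices {b, c, d} are pairwise adjacent, and any tree decomposition puts a clique entirely inside one bag — forcing width ≥ 2. Hence tw(G) = 2 exactly.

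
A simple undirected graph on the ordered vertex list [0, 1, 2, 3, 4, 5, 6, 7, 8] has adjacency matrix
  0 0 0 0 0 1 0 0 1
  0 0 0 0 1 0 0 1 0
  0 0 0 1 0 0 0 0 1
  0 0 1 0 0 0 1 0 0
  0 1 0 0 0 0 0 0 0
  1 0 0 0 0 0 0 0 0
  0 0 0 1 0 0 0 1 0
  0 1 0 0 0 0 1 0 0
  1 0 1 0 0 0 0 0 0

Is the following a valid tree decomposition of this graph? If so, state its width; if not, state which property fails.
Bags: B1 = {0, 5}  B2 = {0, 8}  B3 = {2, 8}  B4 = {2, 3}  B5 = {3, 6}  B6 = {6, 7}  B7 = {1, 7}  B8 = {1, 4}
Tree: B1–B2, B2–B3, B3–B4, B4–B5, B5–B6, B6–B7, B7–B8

Yes; width 1.

Checking the three conditions: (i) the bags cover all of {0, 1, 2, 3, 4, 5, 6, 7, 8}; (ii) for each edge, some bag contains both endpoints; (iii) the bags containing any fixed vertex form a subtree. All hold, so the decomposition is valid with width 2 − 1 = 1.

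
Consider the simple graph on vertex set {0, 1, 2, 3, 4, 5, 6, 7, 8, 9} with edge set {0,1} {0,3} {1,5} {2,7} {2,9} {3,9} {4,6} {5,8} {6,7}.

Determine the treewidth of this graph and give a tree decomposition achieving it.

Treewidth 1.
One optimal decomposition is:
Bags: B1 = {4, 6}  B2 = {6, 7}  B3 = {2, 7}  B4 = {2, 9}  B5 = {3, 9}  B6 = {0, 3}  B7 = {0, 1}  B8 = {1, 5}  B9 = {5, 8}
Tree: B1–B2, B2–B3, B3–B4, B4–B5, B5–B6, B6–B7, B7–B8, B8–B9

Each bag holds 2 vertices, so the decomposition has width 1, which upper-bounds the treewidth. Since G has at least one edge (e.g. 4–6), it is not an edgeless graph, so tw(G) ≥ 1. Combining the bounds, tw(G) = 1.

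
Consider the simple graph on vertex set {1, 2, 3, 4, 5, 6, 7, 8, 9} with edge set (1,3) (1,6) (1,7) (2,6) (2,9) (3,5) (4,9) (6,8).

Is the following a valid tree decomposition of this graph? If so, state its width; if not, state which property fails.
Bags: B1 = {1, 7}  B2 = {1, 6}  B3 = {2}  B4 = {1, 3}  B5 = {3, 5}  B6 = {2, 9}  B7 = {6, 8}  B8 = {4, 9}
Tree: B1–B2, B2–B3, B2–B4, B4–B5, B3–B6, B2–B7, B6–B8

A tree decomposition must satisfy three properties: every vertex lies in some bag; for every edge, both endpoints lie together in some bag; and for every vertex, the bags containing it form a connected subtree. Here edge (6,2) lies in no bag, so the decomposition is invalid.

No — edge (6,2) lies in no bag.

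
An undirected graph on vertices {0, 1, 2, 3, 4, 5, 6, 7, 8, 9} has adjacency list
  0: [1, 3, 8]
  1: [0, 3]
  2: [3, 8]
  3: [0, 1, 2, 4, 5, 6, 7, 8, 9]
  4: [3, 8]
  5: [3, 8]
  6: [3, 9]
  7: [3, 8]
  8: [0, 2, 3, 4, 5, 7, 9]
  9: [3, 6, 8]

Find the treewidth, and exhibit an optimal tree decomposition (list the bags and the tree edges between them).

Treewidth 2.
One such decomposition:
Bags: B1 = {3, 5, 8}  B2 = {3, 8, 9}  B3 = {3, 6, 9}  B4 = {0, 3, 8}  B5 = {3, 4, 8}  B6 = {2, 3, 8}  B7 = {3, 7, 8}  B8 = {0, 1, 3}
Tree: B1–B2, B2–B3, B1–B4, B1–B5, B4–B6, B4–B7, B4–B8

The largest bag has 3 vertices, giving width 2; this decomposition certifies tw(G) ≤ 2. For the lower bound, the 3 vertices {0, 3, 8} are pairwise adjacent, and any tree decomposition puts a clique entirely inside one bag — forcing width ≥ 2. The upper and lower bounds meet at 2, so that is the treewidth.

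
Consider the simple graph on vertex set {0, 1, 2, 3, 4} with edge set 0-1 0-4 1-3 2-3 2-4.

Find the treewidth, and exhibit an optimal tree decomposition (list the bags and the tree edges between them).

The largest bag has 3 vertices, giving width 2; this decomposition certifies tw(G) ≤ 2. For the lower bound, G contains the cycle 2–4–0–1–3–2, so G is not a forest; only forests have treewidth ≤ 1, hence tw(G) ≥ 2. The upper and lower bounds meet at 2, so that is the treewidth.

Treewidth 2.
Bags: B1 = {0, 2, 4}  B2 = {0, 1, 2}  B3 = {1, 2, 3}
Tree: B1–B2, B2–B3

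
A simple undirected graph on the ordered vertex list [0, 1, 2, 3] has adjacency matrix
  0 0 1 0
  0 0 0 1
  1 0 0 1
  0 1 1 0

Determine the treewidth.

1

A width-1 tree decomposition is:
Bags: B1 = {1, 3}  B2 = {2, 3}  B3 = {0, 2}
Tree: B1–B2, B2–B3
Each bag holds 2 vertices, so the decomposition has width 1, which upper-bounds the treewidth. Since G has at least one edge (e.g. 1–3), it is not an edgeless graph, so tw(G) ≥ 1. Combining the bounds, tw(G) = 1.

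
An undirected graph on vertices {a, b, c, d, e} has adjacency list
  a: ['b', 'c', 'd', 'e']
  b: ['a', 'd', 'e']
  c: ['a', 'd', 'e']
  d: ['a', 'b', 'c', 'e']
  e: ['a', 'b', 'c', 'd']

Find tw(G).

A width-3 tree decomposition is:
Bags: B1 = {a, c, d, e}  B2 = {a, b, d, e}
Tree: B1–B2
The largest bag has 4 vertices, giving width 3; this decomposition certifies tw(G) ≤ 3. On the other hand G contains the 4-clique {a, c, d, e}. A clique must lie in a single bag of any decomposition, so no decomposition can have width below 3. Combining the bounds, tw(G) = 3.

3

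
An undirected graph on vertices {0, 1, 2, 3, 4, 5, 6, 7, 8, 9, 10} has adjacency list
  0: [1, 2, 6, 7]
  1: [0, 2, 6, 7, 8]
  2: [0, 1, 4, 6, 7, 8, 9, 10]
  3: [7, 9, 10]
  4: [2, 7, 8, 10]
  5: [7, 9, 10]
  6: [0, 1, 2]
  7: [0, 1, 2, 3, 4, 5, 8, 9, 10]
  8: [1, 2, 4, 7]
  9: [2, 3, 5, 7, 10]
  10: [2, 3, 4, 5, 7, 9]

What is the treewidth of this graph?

3

A width-3 tree decomposition is:
Bags: B1 = {2, 4, 7, 8}  B2 = {1, 2, 7, 8}  B3 = {0, 1, 2, 7}  B4 = {0, 1, 2, 6}  B5 = {2, 4, 7, 10}  B6 = {2, 7, 9, 10}  B7 = {3, 7, 9, 10}  B8 = {5, 7, 9, 10}
Tree: B1–B2, B2–B3, B3–B4, B1–B5, B5–B6, B6–B7, B6–B8
Every bag has size at most 4, so the width is 4 − 1 = 3 and tw(G) ≤ 3. For the lower bound, the 4 vertices {0, 1, 2, 6} are pairwise adjacent, and any tree decomposition puts a clique entirely inside one bag — forcing width ≥ 3. Combining the bounds, tw(G) = 3.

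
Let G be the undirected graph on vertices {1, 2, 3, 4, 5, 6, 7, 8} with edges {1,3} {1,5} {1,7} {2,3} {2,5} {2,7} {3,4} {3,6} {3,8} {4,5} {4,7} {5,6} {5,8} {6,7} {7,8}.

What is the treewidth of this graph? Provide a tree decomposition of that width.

Treewidth 3.
One such decomposition:
Bags: B1 = {3, 4, 5, 7}  B2 = {3, 5, 7, 8}  B3 = {2, 3, 5, 7}  B4 = {1, 3, 5, 7}  B5 = {3, 5, 6, 7}
Tree: B1–B2, B2–B3, B3–B4, B4–B5

Each bag holds 4 vertices, so the decomposition has width 3, which upper-bounds the treewidth. For the lower bound: the 4 vertex sets {4,5}, {3,8}, {7}, {2} are disjoint, each induces a connected subgraph, and every pair is joined by at least one edge of G. Contracting each set to a single vertex therefore yields K_{4} as a minor, and since treewidth is minor-monotone, tw(G) ≥ tw(K_{4}) = 3. Hence tw(G) = 3 exactly.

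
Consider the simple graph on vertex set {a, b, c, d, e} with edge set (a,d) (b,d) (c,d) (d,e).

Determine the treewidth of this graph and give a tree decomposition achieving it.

Treewidth 1.
One such decomposition:
Bags: B1 = {c, d}  B2 = {d, e}  B3 = {a, d}  B4 = {b, d}
Tree: B1–B2, B2–B3, B2–B4

The largest bag has 2 vertices, giving width 1; this decomposition certifies tw(G) ≤ 1. Any graph with an edge has treewidth ≥ 1, and G has the edge c–d. The upper and lower bounds meet at 1, so that is the treewidth.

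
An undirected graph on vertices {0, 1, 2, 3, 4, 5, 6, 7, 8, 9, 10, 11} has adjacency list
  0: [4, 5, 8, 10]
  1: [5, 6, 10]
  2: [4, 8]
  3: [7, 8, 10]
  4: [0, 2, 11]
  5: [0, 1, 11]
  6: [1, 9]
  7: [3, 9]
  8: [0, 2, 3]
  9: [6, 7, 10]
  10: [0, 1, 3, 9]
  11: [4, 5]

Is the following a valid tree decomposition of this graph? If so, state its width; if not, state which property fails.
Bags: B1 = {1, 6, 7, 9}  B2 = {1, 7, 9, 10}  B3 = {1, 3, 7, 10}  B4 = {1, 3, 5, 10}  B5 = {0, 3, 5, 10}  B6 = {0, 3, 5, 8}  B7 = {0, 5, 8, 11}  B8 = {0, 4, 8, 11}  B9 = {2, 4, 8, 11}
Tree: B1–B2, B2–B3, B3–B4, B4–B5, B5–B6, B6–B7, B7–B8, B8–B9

Vertex coverage: the bags together contain {0, 1, 2, 3, 4, 5, 6, 7, 8, 9, 10, 11}, the full vertex set. Edge coverage: each edge of G has both endpoints in at least one bag. Running intersection: for every vertex, the bags containing it form a connected subtree. All three properties hold, so this is a valid tree decomposition of width max|bag| − 1 = 3, and hence tw(G) ≤ 3.

Yes; width 3.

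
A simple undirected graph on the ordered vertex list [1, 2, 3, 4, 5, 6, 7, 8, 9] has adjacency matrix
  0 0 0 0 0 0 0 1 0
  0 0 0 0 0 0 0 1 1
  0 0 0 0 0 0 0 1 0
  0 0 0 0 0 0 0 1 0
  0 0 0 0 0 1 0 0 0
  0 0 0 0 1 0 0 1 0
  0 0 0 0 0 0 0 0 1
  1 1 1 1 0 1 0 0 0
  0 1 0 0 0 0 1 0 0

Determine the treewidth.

1

A width-1 tree decomposition is:
Bags: B1 = {2, 8}  B2 = {1, 8}  B3 = {3, 8}  B4 = {2, 9}  B5 = {6, 8}  B6 = {7, 9}  B7 = {4, 8}  B8 = {5, 6}
Tree: B1–B2, B1–B3, B1–B4, B3–B5, B4–B6, B2–B7, B5–B8
Each bag holds 2 vertices, so the decomposition has width 1, which upper-bounds the treewidth. Any graph with an edge has treewidth ≥ 1, and G has the edge 2–8. Combining the bounds, tw(G) = 1.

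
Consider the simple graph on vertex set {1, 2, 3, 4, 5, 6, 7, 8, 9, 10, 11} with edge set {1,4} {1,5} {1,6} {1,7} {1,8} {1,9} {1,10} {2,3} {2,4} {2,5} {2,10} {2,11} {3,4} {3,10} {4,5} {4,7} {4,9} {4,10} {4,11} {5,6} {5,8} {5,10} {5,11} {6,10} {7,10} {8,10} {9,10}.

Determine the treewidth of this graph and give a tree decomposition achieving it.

Every bag has size at most 4, so the width is 4 − 1 = 3 and tw(G) ≤ 3. On the other hand G contains the 4-clique {1, 5, 8, 10}. A clique must lie in a single bag of any decomposition, so no decomposition can have width below 3. The upper and lower bounds meet at 3, so that is the treewidth.

Treewidth 3.
Bags: B1 = {1, 4, 5, 10}  B2 = {2, 4, 5, 10}  B3 = {2, 4, 5, 11}  B4 = {1, 4, 9, 10}  B5 = {1, 4, 7, 10}  B6 = {1, 5, 6, 10}  B7 = {1, 5, 8, 10}  B8 = {2, 3, 4, 10}
Tree: B1–B2, B2–B3, B1–B4, B1–B5, B1–B6, B1–B7, B2–B8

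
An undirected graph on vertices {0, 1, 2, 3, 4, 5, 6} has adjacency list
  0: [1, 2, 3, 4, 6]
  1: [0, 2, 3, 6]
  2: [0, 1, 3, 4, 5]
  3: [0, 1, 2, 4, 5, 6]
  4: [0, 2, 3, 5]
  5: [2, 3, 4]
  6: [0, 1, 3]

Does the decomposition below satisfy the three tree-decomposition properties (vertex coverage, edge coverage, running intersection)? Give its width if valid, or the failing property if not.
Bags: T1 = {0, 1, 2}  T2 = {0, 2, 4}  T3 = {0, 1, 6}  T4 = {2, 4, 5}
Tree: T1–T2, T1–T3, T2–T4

A tree decomposition must satisfy three properties: every vertex lies in some bag; for every edge, both endpoints lie together in some bag; and for every vertex, the bags containing it form a connected subtree. Here vertex 3 appears in no bag, so the decomposition is invalid.

No — vertex 3 appears in no bag.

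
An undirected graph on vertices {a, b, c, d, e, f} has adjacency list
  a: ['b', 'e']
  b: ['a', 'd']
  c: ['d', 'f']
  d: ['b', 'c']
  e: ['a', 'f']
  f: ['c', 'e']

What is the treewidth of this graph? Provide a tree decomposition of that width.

The largest bag has 3 vertices, giving width 2; this decomposition certifies tw(G) ≤ 2. For the lower bound, G contains the cycle e–f–c–d–b–a–e, so G is not a forest; only forests have treewidth ≤ 1, hence tw(G) ≥ 2. Combining the bounds, tw(G) = 2.

Treewidth 2.
Bags: B1 = {c, e, f}  B2 = {c, d, e}  B3 = {b, d, e}  B4 = {a, b, e}
Tree: B1–B2, B2–B3, B3–B4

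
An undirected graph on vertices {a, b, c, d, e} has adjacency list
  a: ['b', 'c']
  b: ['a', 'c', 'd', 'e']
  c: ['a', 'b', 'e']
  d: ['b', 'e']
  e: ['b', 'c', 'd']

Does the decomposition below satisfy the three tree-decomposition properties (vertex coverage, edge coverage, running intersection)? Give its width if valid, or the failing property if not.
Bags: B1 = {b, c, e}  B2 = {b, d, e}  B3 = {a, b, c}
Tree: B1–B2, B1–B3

Checking the three conditions: (i) the bags cover all of {a, b, c, d, e}; (ii) for each edge, some bag contains both endpoints; (iii) the bags containing any fixed vertex form a subtree. All hold, so the decomposition is valid with width 3 − 1 = 2.

Yes; width 2.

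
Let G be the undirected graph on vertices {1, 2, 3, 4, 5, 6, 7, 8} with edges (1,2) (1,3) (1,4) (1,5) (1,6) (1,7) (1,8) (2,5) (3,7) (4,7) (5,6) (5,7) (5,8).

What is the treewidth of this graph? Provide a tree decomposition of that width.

The largest bag has 3 vertices, giving width 2; this decomposition certifies tw(G) ≤ 2. On the other hand G contains the 3-clique {1, 3, 7}. A clique must lie in a single bag of any decomposition, so no decomposition can have width below 2. Combining the bounds, tw(G) = 2.

Treewidth 2.
One such decomposition:
Bags: B1 = {1, 3, 7}  B2 = {1, 5, 7}  B3 = {1, 5, 6}  B4 = {1, 5, 8}  B5 = {1, 4, 7}  B6 = {1, 2, 5}
Tree: B1–B2, B2–B3, B3–B4, B2–B5, B3–B6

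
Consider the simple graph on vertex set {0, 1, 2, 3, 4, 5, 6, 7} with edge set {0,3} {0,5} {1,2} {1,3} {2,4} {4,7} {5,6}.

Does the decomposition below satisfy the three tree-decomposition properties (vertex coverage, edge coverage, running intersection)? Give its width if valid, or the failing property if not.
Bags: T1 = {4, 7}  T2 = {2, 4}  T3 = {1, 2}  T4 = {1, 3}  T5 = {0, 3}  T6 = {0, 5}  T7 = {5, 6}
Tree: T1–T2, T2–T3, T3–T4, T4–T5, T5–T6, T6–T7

Vertex coverage: the bags together contain {0, 1, 2, 3, 4, 5, 6, 7}, the full vertex set. Edge coverage: each edge of G has both endpoints in at least one bag. Running intersection: for every vertex, the bags containing it form a connected subtree. All three properties hold, so this is a valid tree decomposition of width max|bag| − 1 = 1, and hence tw(G) ≤ 1.

Yes; width 1.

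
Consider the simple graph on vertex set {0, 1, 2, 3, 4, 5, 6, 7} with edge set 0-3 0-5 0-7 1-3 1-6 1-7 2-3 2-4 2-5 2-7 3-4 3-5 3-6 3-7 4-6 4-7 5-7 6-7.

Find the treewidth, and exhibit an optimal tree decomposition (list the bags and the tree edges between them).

The largest bag has 4 vertices, giving width 3; this decomposition certifies tw(G) ≤ 3. On the other hand G contains the 4-clique {0, 3, 5, 7}. A clique must lie in a single bag of any decomposition, so no decomposition can have width below 3. The upper and lower bounds meet at 3, so that is the treewidth.

Treewidth 3.
Bags: B1 = {2, 3, 5, 7}  B2 = {0, 3, 5, 7}  B3 = {2, 3, 4, 7}  B4 = {3, 4, 6, 7}  B5 = {1, 3, 6, 7}
Tree: B1–B2, B1–B3, B3–B4, B4–B5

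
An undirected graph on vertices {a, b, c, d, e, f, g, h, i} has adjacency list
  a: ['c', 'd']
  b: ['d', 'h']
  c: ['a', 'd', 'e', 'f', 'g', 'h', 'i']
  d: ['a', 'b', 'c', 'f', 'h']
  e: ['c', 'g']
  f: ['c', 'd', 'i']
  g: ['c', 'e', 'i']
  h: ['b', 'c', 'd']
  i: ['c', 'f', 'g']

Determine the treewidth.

2

A width-2 tree decomposition is:
Bags: B1 = {c, d, f}  B2 = {c, d, h}  B3 = {c, f, i}  B4 = {c, g, i}  B5 = {a, c, d}  B6 = {c, e, g}  B7 = {b, d, h}
Tree: B1–B2, B1–B3, B3–B4, B1–B5, B4–B6, B2–B7
Every bag has size at most 3, so the width is 3 − 1 = 2 and tw(G) ≤ 2. Conversely, {c, d, h} is a clique of size 3, and the vertices of any clique must share a bag in every tree decomposition; so some bag has ≥ 3 vertices and tw(G) ≥ 2. The upper and lower bounds meet at 2, so that is the treewidth.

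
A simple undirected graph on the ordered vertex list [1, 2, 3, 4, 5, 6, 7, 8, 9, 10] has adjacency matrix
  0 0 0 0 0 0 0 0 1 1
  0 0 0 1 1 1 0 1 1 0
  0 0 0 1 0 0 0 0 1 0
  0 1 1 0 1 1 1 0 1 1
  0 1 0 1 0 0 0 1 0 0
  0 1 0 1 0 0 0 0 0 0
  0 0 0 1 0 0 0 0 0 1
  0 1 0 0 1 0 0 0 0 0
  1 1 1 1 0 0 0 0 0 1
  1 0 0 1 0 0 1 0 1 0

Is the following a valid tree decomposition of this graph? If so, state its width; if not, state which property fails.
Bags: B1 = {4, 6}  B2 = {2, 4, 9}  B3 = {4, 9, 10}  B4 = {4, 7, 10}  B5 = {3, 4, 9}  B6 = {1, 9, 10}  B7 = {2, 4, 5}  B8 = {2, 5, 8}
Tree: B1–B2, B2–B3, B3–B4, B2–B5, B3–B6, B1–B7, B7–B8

A tree decomposition must satisfy three properties: every vertex lies in some bag; for every edge, both endpoints lie together in some bag; and for every vertex, the bags containing it form a connected subtree. Here edge (2,6) lies in no bag, so the decomposition is invalid.

No — edge (2,6) lies in no bag.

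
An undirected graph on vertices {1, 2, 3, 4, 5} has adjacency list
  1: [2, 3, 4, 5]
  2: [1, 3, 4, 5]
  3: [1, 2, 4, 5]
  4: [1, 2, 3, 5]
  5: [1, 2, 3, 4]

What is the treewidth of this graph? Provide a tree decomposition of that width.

With just one bag of size 5, the width is 5 − 1 = 4, so tw(G) ≤ 4. For the lower bound, the 5 vertices {1, 2, 3, 4, 5} are pairwise adjacent, and any tree decomposition puts a clique entirely inside one bag — forcing width ≥ 4. Therefore the treewidth is 4.

Treewidth 4.
Bags: B1 = {1, 2, 3, 4, 5}
Tree: (single bag)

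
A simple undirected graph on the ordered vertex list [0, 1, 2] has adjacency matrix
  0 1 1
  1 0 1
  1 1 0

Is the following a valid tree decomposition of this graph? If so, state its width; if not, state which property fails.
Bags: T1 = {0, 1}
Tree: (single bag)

No — vertex 2 appears in no bag.

A tree decomposition must satisfy three properties: every vertex lies in some bag; for every edge, both endpoints lie together in some bag; and for every vertex, the bags containing it form a connected subtree. Here vertex 2 appears in no bag, so the decomposition is invalid.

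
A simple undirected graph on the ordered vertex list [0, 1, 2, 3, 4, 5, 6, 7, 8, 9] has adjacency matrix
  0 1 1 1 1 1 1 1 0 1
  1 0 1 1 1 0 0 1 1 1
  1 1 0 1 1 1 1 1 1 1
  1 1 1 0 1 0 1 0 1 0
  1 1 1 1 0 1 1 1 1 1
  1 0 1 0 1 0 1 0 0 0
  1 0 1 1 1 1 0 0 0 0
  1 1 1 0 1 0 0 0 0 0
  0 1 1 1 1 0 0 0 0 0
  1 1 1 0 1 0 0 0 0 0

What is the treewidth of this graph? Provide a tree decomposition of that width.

Each bag holds 5 vertices, so the decomposition has width 4, which upper-bounds the treewidth. Conversely, {0, 1, 2, 4, 9} is a clique of size 5, and the vertices of any clique must share a bag in every tree decomposition; so some bag has ≥ 5 vertices and tw(G) ≥ 4. Hence tw(G) = 4 exactly.

Treewidth 4.
One optimal decomposition is:
Bags: B1 = {0, 1, 2, 3, 4}  B2 = {1, 2, 3, 4, 8}  B3 = {0, 1, 2, 4, 9}  B4 = {0, 2, 3, 4, 6}  B5 = {0, 2, 4, 5, 6}  B6 = {0, 1, 2, 4, 7}
Tree: B1–B2, B1–B3, B1–B4, B4–B5, B1–B6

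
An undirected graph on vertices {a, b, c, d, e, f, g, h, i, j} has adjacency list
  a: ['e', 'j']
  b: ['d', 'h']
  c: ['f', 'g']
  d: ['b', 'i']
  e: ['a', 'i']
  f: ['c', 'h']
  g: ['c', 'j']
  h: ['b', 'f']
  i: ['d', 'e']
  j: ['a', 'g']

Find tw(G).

2

A width-2 tree decomposition is:
Bags: B1 = {b, f, h}  B2 = {b, c, f}  B3 = {b, c, g}  B4 = {b, g, j}  B5 = {a, b, j}  B6 = {a, b, e}  B7 = {b, e, i}  B8 = {b, d, i}
Tree: B1–B2, B2–B3, B3–B4, B4–B5, B5–B6, B6–B7, B7–B8
Every bag has size at most 3, so the width is 3 − 1 = 2 and tw(G) ≤ 2. Since b–h–f–c–g–j–a–e–i–d–b is a cycle in G, G is not acyclic. Forests are exactly the graphs of treewidth ≤ 1, so tw(G) ≥ 2. Combining the bounds, tw(G) = 2.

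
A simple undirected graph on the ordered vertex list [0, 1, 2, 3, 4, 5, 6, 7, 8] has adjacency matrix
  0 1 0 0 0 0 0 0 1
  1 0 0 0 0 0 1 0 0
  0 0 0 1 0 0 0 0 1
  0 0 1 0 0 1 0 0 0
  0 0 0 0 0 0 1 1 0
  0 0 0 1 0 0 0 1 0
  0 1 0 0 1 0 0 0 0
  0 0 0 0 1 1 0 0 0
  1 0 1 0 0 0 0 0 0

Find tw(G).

A width-2 tree decomposition is:
Bags: B1 = {3, 5, 7}  B2 = {3, 4, 7}  B3 = {3, 4, 6}  B4 = {1, 3, 6}  B5 = {0, 1, 3}  B6 = {0, 3, 8}  B7 = {2, 3, 8}
Tree: B1–B2, B2–B3, B3–B4, B4–B5, B5–B6, B6–B7
Each bag holds 3 vertices, so the decomposition has width 2, which upper-bounds the treewidth. For the lower bound, G contains the cycle 3–5–7–4–6–1–0–8–2–3, so G is not a forest; only forests have treewidth ≤ 1, hence tw(G) ≥ 2. The upper and lower bounds meet at 2, so that is the treewidth.

2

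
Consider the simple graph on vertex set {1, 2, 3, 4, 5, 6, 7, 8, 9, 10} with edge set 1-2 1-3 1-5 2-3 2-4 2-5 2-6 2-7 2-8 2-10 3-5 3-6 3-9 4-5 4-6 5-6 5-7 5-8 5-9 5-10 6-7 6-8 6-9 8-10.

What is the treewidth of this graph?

A width-3 tree decomposition is:
Bags: B1 = {2, 5, 6, 7}  B2 = {2, 3, 5, 6}  B3 = {2, 5, 6, 8}  B4 = {3, 5, 6, 9}  B5 = {2, 4, 5, 6}  B6 = {2, 5, 8, 10}  B7 = {1, 2, 3, 5}
Tree: B1–B2, B2–B3, B2–B4, B3–B5, B3–B6, B2–B7
Each bag holds 4 vertices, so the decomposition has width 3, which upper-bounds the treewidth. On the other hand G contains the 4-clique {3, 5, 6, 9}. A clique must lie in a single bag of any decomposition, so no decomposition can have width below 3. The upper and lower bounds meet at 3, so that is the treewidth.

3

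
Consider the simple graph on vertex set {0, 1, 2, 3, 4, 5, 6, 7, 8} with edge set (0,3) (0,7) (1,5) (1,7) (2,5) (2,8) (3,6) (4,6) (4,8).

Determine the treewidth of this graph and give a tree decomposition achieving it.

Treewidth 2.
Bags: B1 = {4, 6, 8}  B2 = {2, 6, 8}  B3 = {2, 5, 6}  B4 = {1, 5, 6}  B5 = {1, 6, 7}  B6 = {0, 6, 7}  B7 = {0, 3, 6}
Tree: B1–B2, B2–B3, B3–B4, B4–B5, B5–B6, B6–B7

The largest bag has 3 vertices, giving width 2; this decomposition certifies tw(G) ≤ 2. The edges 6–4–8–2–5–1–7–0–3–6 form a cycle, so G is not a tree and its treewidth is at least 2. The upper and lower bounds meet at 2, so that is the treewidth.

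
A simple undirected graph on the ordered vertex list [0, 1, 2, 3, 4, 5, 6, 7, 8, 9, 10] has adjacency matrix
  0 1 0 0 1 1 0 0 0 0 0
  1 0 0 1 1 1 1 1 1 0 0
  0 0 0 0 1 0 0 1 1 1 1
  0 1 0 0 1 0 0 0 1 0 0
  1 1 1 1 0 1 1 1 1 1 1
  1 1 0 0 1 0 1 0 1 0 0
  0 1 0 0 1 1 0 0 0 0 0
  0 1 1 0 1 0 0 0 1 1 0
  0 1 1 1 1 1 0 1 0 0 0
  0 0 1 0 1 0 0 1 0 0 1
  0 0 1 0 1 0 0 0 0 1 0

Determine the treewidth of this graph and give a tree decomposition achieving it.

Treewidth 3.
Bags: B1 = {1, 3, 4, 8}  B2 = {1, 4, 7, 8}  B3 = {2, 4, 7, 8}  B4 = {1, 4, 5, 8}  B5 = {0, 1, 4, 5}  B6 = {1, 4, 5, 6}  B7 = {2, 4, 7, 9}  B8 = {2, 4, 9, 10}
Tree: B1–B2, B2–B3, B1–B4, B4–B5, B5–B6, B3–B7, B7–B8

Every bag has size at most 4, so the width is 4 − 1 = 3 and tw(G) ≤ 3. Conversely, {1, 3, 4, 8} is a clique of size 4, and the vertices of any clique must share a bag in every tree decomposition; so some bag has ≥ 4 vertices and tw(G) ≥ 3. Hence tw(G) = 3 exactly.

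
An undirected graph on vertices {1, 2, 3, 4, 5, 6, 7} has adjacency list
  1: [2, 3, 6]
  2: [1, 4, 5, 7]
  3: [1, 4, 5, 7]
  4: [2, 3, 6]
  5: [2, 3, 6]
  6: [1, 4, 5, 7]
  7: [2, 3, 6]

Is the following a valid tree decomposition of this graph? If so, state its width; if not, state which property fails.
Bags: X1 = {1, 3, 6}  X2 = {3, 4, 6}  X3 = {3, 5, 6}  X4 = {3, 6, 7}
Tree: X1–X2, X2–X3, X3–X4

No — vertex 2 appears in no bag.

A tree decomposition must satisfy three properties: every vertex lies in some bag; for every edge, both endpoints lie together in some bag; and for every vertex, the bags containing it form a connected subtree. Here vertex 2 appears in no bag, so the decomposition is invalid.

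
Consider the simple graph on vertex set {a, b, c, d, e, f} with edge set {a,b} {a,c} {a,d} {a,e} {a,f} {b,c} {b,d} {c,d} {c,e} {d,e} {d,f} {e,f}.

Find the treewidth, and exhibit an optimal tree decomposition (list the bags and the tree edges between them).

Every bag has size at most 4, so the width is 4 − 1 = 3 and tw(G) ≤ 3. On the other hand G contains the 4-clique {a, c, d, e}. A clique must lie in a single bag of any decomposition, so no decomposition can have width below 3. Combining the bounds, tw(G) = 3.

Treewidth 3.
Bags: B1 = {a, c, d, e}  B2 = {a, d, e, f}  B3 = {a, b, c, d}
Tree: B1–B2, B1–B3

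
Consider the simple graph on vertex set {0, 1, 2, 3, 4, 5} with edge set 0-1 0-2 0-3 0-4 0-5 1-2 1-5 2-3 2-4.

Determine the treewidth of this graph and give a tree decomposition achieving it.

Treewidth 2.
Bags: B1 = {0, 2, 3}  B2 = {0, 2, 4}  B3 = {0, 1, 2}  B4 = {0, 1, 5}
Tree: B1–B2, B2–B3, B3–B4

The largest bag has 3 vertices, giving width 2; this decomposition certifies tw(G) ≤ 2. For the lower bound, the 3 vertices {0, 1, 2} are pairwise adjacent, and any tree decomposition puts a clique entirely inside one bag — forcing width ≥ 2. Therefore the treewidth is 2.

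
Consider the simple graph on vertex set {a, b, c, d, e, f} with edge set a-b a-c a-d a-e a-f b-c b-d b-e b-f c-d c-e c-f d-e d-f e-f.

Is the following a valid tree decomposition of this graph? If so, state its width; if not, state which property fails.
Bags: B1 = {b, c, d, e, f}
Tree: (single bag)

No — vertex a appears in no bag.

A tree decomposition must satisfy three properties: every vertex lies in some bag; for every edge, both endpoints lie together in some bag; and for every vertex, the bags containing it form a connected subtree. Here vertex a appears in no bag, so the decomposition is invalid.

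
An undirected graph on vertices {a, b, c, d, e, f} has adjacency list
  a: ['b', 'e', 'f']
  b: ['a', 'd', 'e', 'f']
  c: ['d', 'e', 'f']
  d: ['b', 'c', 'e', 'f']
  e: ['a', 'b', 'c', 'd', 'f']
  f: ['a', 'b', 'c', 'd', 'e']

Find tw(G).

3

A width-3 tree decomposition is:
Bags: B1 = {c, d, e, f}  B2 = {b, d, e, f}  B3 = {a, b, e, f}
Tree: B1–B2, B2–B3
Every bag has size at most 4, so the width is 4 − 1 = 3 and tw(G) ≤ 3. On the other hand G contains the 4-clique {c, d, e, f}. A clique must lie in a single bag of any decomposition, so no decomposition can have width below 3. Hence tw(G) = 3 exactly.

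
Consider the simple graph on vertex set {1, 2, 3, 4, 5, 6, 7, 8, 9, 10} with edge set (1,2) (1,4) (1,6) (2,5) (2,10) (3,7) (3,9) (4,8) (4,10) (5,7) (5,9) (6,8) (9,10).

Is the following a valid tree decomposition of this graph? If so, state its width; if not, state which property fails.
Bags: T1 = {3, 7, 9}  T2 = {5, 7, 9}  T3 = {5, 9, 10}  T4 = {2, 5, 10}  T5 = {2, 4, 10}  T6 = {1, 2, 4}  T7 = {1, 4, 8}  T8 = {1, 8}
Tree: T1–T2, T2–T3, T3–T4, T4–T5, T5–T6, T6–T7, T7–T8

No — vertex 6 appears in no bag.

A tree decomposition must satisfy three properties: every vertex lies in some bag; for every edge, both endpoints lie together in some bag; and for every vertex, the bags containing it form a connected subtree. Here vertex 6 appears in no bag, so the decomposition is invalid.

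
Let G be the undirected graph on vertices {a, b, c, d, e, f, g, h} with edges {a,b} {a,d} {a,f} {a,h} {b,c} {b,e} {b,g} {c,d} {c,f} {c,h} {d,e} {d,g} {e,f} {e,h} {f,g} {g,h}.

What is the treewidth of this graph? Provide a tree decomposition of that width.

Treewidth 4.
One optimal decomposition is:
Bags: B1 = {b, d, e, f, h}  B2 = {a, b, d, f, h}  B3 = {b, d, f, g, h}  B4 = {b, c, d, f, h}
Tree: B1–B2, B2–B3, B3–B4

The largest bag has 5 vertices, giving width 4; this decomposition certifies tw(G) ≤ 4. For the lower bound: the 5 vertex sets {e,f}, {a,b}, {d,g}, {h}, {c} are disjoint, each induces a connected subgraph, and every pair is joined by at least one edge of G. Contracting each set to a single vertex therefore yields K_{5} as a minor, and since treewidth is minor-monotone, tw(G) ≥ tw(K_{5}) = 4. Combining the bounds, tw(G) = 4.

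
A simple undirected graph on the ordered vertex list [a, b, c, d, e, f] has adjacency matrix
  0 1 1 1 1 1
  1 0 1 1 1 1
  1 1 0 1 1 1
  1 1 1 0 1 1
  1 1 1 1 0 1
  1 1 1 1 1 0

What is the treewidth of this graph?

A width-5 tree decomposition is:
Bags: B1 = {a, b, c, d, e, f}
Tree: (single bag)
A single bag containing all 6 vertices is trivially a valid decomposition of width 5. On the other hand G contains the 6-clique {a, b, c, d, e, f}. A clique must lie in a single bag of any decomposition, so no decomposition can have width below 5. Therefore the treewidth is 5.

5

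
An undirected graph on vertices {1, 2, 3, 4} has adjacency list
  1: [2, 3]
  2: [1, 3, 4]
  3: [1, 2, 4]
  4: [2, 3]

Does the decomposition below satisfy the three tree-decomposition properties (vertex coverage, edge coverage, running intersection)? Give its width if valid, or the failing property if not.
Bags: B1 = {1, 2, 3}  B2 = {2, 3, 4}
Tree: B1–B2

Yes; width 2.

Every vertex of G appears in some bag (union = {1, 2, 3, 4}); every edge is covered by a bag; and for each vertex v the set of bags containing v is connected in the bag tree. The decomposition is therefore valid. The largest bag has 3 vertices, so the width is 2.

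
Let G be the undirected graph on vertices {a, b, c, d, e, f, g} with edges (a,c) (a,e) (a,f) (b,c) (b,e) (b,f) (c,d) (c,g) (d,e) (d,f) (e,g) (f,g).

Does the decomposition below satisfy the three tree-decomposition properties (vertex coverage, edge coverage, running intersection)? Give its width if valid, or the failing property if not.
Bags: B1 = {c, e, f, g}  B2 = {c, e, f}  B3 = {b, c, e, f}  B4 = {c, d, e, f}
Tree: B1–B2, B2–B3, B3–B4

No — vertex a appears in no bag.

A tree decomposition must satisfy three properties: every vertex lies in some bag; for every edge, both endpoints lie together in some bag; and for every vertex, the bags containing it form a connected subtree. Here vertex a appears in no bag, so the decomposition is invalid.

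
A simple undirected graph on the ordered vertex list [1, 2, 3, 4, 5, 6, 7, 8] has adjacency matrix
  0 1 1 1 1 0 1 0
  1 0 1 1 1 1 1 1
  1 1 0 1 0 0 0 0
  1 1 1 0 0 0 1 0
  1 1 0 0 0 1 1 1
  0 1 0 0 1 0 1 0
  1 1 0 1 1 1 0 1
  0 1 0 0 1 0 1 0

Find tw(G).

A width-3 tree decomposition is:
Bags: B1 = {1, 2, 5, 7}  B2 = {1, 2, 4, 7}  B3 = {1, 2, 3, 4}  B4 = {2, 5, 6, 7}  B5 = {2, 5, 7, 8}
Tree: B1–B2, B2–B3, B1–B4, B4–B5
Each bag holds 4 vertices, so the decomposition has width 3, which upper-bounds the treewidth. For the lower bound, the 4 vertices {1, 2, 3, 4} are pairwise adjacent, and any tree decomposition puts a clique entirely inside one bag — forcing width ≥ 3. Hence tw(G) = 3 exactly.

3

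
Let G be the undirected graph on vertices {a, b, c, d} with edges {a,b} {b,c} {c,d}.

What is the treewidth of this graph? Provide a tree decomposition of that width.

Treewidth 1.
One such decomposition:
Bags: B1 = {a, b}  B2 = {b, c}  B3 = {c, d}
Tree: B1–B2, B2–B3

Every bag has size at most 2, so the width is 2 − 1 = 1 and tw(G) ≤ 1. G has an edge, so its treewidth is at least 1. The upper and lower bounds meet at 1, so that is the treewidth.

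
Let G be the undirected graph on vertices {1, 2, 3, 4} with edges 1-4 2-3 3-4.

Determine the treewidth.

A width-1 tree decomposition is:
Bags: B1 = {1, 4}  B2 = {3, 4}  B3 = {2, 3}
Tree: B1–B2, B2–B3
Each bag holds 2 vertices, so the decomposition has width 1, which upper-bounds the treewidth. Any graph with an edge has treewidth ≥ 1, and G has the edge 1–4. Combining the bounds, tw(G) = 1.

1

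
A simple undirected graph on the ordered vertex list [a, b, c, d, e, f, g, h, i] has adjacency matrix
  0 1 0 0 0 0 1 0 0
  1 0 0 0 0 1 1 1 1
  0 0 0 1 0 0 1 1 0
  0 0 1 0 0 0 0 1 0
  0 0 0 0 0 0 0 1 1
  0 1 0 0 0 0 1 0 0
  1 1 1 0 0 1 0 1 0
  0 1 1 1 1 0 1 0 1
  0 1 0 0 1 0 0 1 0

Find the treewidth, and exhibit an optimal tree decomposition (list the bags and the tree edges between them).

Treewidth 2.
One optimal decomposition is:
Bags: B1 = {b, h, i}  B2 = {b, g, h}  B3 = {a, b, g}  B4 = {b, f, g}  B5 = {e, h, i}  B6 = {c, g, h}  B7 = {c, d, h}
Tree: B1–B2, B2–B3, B2–B4, B1–B5, B2–B6, B6–B7

Each bag holds 3 vertices, so the decomposition has width 2, which upper-bounds the treewidth. Conversely, {a, b, g} is a clique of size 3, and the vertices of any clique must share a bag in every tree decomposition; so some bag has ≥ 3 vertices and tw(G) ≥ 2. Combining the bounds, tw(G) = 2.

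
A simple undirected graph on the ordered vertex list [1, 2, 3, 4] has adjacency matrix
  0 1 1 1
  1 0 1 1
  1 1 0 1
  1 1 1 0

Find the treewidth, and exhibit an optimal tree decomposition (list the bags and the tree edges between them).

Treewidth 3.
Bags: B1 = {1, 2, 3, 4}
Tree: (single bag)

With just one bag of size 4, the width is 4 − 1 = 3, so tw(G) ≤ 3. On the other hand G contains the 4-clique {1, 2, 3, 4}. A clique must lie in a single bag of any decomposition, so no decomposition can have width below 3. Therefore the treewidth is 3.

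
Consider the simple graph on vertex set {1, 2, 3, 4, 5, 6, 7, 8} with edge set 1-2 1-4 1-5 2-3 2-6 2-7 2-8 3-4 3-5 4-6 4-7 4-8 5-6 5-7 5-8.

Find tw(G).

3

A width-3 tree decomposition is:
Bags: B1 = {2, 3, 4, 5}  B2 = {2, 4, 5, 8}  B3 = {2, 4, 5, 7}  B4 = {1, 2, 4, 5}  B5 = {2, 4, 5, 6}
Tree: B1–B2, B2–B3, B3–B4, B4–B5
Every bag has size at most 4, so the width is 4 − 1 = 3 and tw(G) ≤ 3. For the lower bound: the 4 vertex sets {3,4}, {2,8}, {5}, {7} are disjoint, each induces a connected subgraph, and every pair is joined by at least one edge of G. Contracting each set to a single vertex therefore yields K_{4} as a minor, and since treewidth is minor-monotone, tw(G) ≥ tw(K_{4}) = 3. Therefore the treewidth is 3.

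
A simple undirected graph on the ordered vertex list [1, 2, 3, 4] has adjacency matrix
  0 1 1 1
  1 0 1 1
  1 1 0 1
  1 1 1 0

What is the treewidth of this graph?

A width-3 tree decomposition is:
Bags: B1 = {1, 2, 3, 4}
Tree: (single bag)
A single bag containing all 4 vertices is trivially a valid decomposition of width 3. On the other hand G contains the 4-clique {1, 2, 3, 4}. A clique must lie in a single bag of any decomposition, so no decomposition can have width below 3. The upper and lower bounds meet at 3, so that is the treewidth.

3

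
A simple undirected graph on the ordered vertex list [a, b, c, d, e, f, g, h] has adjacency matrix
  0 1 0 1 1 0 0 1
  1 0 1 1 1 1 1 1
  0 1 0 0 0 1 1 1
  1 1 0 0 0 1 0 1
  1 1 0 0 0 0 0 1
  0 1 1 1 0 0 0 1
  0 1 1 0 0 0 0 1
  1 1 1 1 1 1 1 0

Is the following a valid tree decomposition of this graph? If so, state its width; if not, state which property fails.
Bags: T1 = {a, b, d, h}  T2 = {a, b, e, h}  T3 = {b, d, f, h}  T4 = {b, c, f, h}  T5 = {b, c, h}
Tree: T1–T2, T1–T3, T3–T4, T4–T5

No — vertex g appears in no bag.

A tree decomposition must satisfy three properties: every vertex lies in some bag; for every edge, both endpoints lie together in some bag; and for every vertex, the bags containing it form a connected subtree. Here vertex g appears in no bag, so the decomposition is invalid.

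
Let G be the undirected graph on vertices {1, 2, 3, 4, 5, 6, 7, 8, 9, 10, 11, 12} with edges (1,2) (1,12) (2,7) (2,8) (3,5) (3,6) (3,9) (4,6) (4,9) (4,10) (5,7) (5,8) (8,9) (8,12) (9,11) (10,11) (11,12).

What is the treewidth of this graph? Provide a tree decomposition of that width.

Each bag holds 4 vertices, so the decomposition has width 3, which upper-bounds the treewidth. For the lower bound: the 4 vertex sets {4,6,10}, {11}, {9}, {3,5,8,12} are disjoint, each induces a connected subgraph, and every pair is joined by at least one edge of G. Contracting each set to a single vertex therefore yields K_{4} as a minor, and since treewidth is minor-monotone, tw(G) ≥ tw(K_{4}) = 3. Therefore the treewidth is 3.

Treewidth 3.
One optimal decomposition is:
Bags: B1 = {4, 6, 10, 11}  B2 = {4, 6, 9, 11}  B3 = {3, 6, 9, 11}  B4 = {3, 9, 11, 12}  B5 = {3, 8, 9, 12}  B6 = {3, 5, 8, 12}  B7 = {1, 5, 8, 12}  B8 = {1, 2, 5, 8}  B9 = {1, 2, 5, 7}
Tree: B1–B2, B2–B3, B3–B4, B4–B5, B5–B6, B6–B7, B7–B8, B8–B9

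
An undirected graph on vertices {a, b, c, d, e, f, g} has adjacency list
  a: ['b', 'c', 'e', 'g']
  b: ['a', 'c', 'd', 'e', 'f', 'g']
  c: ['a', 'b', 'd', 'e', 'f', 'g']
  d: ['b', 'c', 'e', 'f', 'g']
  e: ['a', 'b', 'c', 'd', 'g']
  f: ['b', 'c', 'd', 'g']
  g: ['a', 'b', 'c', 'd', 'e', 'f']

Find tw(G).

4

A width-4 tree decomposition is:
Bags: B1 = {b, c, d, f, g}  B2 = {b, c, d, e, g}  B3 = {a, b, c, e, g}
Tree: B1–B2, B2–B3
The largest bag has 5 vertices, giving width 4; this decomposition certifies tw(G) ≤ 4. Conversely, {b, c, d, e, g} is a clique of size 5, and the vertices of any clique must share a bag in every tree decomposition; so some bag has ≥ 5 vertices and tw(G) ≥ 4. The upper and lower bounds meet at 4, so that is the treewidth.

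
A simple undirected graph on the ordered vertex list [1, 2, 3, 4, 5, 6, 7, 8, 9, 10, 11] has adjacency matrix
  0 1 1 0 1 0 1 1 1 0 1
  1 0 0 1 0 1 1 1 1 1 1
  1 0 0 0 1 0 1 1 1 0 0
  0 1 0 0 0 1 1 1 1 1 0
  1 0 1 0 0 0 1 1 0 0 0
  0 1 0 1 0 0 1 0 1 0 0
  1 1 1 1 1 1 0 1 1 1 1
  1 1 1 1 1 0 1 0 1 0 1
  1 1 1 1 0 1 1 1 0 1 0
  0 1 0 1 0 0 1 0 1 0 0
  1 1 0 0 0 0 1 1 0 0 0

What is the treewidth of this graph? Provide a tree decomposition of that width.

Treewidth 4.
One such decomposition:
Bags: B1 = {1, 2, 7, 8, 9}  B2 = {1, 2, 7, 8, 11}  B3 = {1, 3, 7, 8, 9}  B4 = {2, 4, 7, 8, 9}  B5 = {1, 3, 5, 7, 8}  B6 = {2, 4, 6, 7, 9}  B7 = {2, 4, 7, 9, 10}
Tree: B1–B2, B1–B3, B1–B4, B3–B5, B4–B6, B6–B7

Every bag has size at most 5, so the width is 5 − 1 = 4 and tw(G) ≤ 4. On the other hand G contains the 5-clique {1, 2, 7, 8, 9}. A clique must lie in a single bag of any decomposition, so no decomposition can have width below 4. Hence tw(G) = 4 exactly.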